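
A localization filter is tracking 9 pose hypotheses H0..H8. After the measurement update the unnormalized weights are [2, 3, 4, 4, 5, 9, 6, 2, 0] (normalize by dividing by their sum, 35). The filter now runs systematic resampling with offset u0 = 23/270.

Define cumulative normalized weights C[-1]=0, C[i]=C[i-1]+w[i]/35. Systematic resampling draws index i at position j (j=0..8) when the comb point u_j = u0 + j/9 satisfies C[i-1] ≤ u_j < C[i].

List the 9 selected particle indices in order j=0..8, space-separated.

1 2 3 4 5 5 5 6 7

C = [2/35, 1/7, 9/35, 13/35, 18/35, 27/35, 33/35, 1, 1]
j=0: u_0=23/270 ∈ [2/35, 1/7) → index 1
j=1: u_1=53/270 ∈ [1/7, 9/35) → index 2
j=2: u_2=83/270 ∈ [9/35, 13/35) → index 3
j=3: u_3=113/270 ∈ [13/35, 18/35) → index 4
j=4: u_4=143/270 ∈ [18/35, 27/35) → index 5
j=5: u_5=173/270 ∈ [18/35, 27/35) → index 5
j=6: u_6=203/270 ∈ [18/35, 27/35) → index 5
j=7: u_7=233/270 ∈ [27/35, 33/35) → index 6
j=8: u_8=263/270 ∈ [33/35, 1) → index 7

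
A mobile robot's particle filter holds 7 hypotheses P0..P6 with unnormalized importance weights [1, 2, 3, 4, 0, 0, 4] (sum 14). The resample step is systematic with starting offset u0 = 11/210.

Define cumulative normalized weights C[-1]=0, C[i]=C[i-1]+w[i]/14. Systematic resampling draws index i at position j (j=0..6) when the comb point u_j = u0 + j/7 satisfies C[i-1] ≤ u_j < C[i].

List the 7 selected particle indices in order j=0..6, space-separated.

C = [1/14, 3/14, 3/7, 5/7, 5/7, 5/7, 1]
j=0: u_0=11/210 ∈ [0, 1/14) → index 0
j=1: u_1=41/210 ∈ [1/14, 3/14) → index 1
j=2: u_2=71/210 ∈ [3/14, 3/7) → index 2
j=3: u_3=101/210 ∈ [3/7, 5/7) → index 3
j=4: u_4=131/210 ∈ [3/7, 5/7) → index 3
j=5: u_5=23/30 ∈ [5/7, 1) → index 6
j=6: u_6=191/210 ∈ [5/7, 1) → index 6

0 1 2 3 3 6 6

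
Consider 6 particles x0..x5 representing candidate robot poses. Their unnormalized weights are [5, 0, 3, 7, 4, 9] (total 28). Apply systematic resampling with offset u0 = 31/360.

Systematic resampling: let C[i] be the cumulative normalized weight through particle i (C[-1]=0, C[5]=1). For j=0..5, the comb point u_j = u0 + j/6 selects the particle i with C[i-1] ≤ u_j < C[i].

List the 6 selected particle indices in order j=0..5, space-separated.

0 2 3 4 5 5

C = [5/28, 5/28, 2/7, 15/28, 19/28, 1]
j=0: u_0=31/360 ∈ [0, 5/28) → index 0
j=1: u_1=91/360 ∈ [5/28, 2/7) → index 2
j=2: u_2=151/360 ∈ [2/7, 15/28) → index 3
j=3: u_3=211/360 ∈ [15/28, 19/28) → index 4
j=4: u_4=271/360 ∈ [19/28, 1) → index 5
j=5: u_5=331/360 ∈ [19/28, 1) → index 5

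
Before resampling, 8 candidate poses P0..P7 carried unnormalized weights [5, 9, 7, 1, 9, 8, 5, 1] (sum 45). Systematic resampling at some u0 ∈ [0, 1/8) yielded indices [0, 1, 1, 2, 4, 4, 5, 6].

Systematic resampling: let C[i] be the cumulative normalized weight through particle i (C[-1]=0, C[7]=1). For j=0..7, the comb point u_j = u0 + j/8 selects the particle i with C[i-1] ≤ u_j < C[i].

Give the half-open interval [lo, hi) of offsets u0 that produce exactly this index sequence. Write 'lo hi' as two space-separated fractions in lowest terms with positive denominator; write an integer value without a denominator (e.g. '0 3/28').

0 11/180

C = [1/9, 14/45, 7/15, 22/45, 31/45, 13/15, 44/45, 1]
j=0 picked index 0: u0 ∈ [0, 1/9)
j=1 picked index 1: u0 ∈ [-1/72, 67/360)
j=2 picked index 1: u0 ∈ [-5/36, 11/180)
j=3 picked index 2: u0 ∈ [-23/360, 11/120)
j=4 picked index 4: u0 ∈ [-1/90, 17/90)
j=5 picked index 4: u0 ∈ [-49/360, 23/360)
j=6 picked index 5: u0 ∈ [-11/180, 7/60)
j=7 picked index 6: u0 ∈ [-1/120, 37/360)
intersection: [0, 11/180)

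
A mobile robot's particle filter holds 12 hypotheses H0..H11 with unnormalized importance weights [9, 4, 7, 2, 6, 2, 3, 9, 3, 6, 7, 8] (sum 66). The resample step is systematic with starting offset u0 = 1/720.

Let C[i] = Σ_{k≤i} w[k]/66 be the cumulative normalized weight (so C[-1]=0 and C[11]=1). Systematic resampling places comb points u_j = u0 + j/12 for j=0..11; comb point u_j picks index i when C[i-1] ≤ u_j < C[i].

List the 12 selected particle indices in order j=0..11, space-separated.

C = [3/22, 13/66, 10/33, 1/3, 14/33, 5/11, 1/2, 7/11, 15/22, 17/22, 29/33, 1]
j=0: u_0=1/720 ∈ [0, 3/22) → index 0
j=1: u_1=61/720 ∈ [0, 3/22) → index 0
j=2: u_2=121/720 ∈ [3/22, 13/66) → index 1
j=3: u_3=181/720 ∈ [13/66, 10/33) → index 2
j=4: u_4=241/720 ∈ [1/3, 14/33) → index 4
j=5: u_5=301/720 ∈ [1/3, 14/33) → index 4
j=6: u_6=361/720 ∈ [1/2, 7/11) → index 7
j=7: u_7=421/720 ∈ [1/2, 7/11) → index 7
j=8: u_8=481/720 ∈ [7/11, 15/22) → index 8
j=9: u_9=541/720 ∈ [15/22, 17/22) → index 9
j=10: u_10=601/720 ∈ [17/22, 29/33) → index 10
j=11: u_11=661/720 ∈ [29/33, 1) → index 11

0 0 1 2 4 4 7 7 8 9 10 11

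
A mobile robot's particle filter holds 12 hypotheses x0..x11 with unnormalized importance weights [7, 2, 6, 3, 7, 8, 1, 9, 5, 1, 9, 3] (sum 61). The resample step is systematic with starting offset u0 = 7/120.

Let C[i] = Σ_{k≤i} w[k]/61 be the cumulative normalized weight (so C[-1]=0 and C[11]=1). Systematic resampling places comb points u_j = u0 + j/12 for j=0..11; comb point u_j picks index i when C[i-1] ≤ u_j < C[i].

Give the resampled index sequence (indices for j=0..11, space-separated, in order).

0 1 2 4 4 5 7 7 8 10 10 11

C = [7/61, 9/61, 15/61, 18/61, 25/61, 33/61, 34/61, 43/61, 48/61, 49/61, 58/61, 1]
j=0: u_0=7/120 ∈ [0, 7/61) → index 0
j=1: u_1=17/120 ∈ [7/61, 9/61) → index 1
j=2: u_2=9/40 ∈ [9/61, 15/61) → index 2
j=3: u_3=37/120 ∈ [18/61, 25/61) → index 4
j=4: u_4=47/120 ∈ [18/61, 25/61) → index 4
j=5: u_5=19/40 ∈ [25/61, 33/61) → index 5
j=6: u_6=67/120 ∈ [34/61, 43/61) → index 7
j=7: u_7=77/120 ∈ [34/61, 43/61) → index 7
j=8: u_8=29/40 ∈ [43/61, 48/61) → index 8
j=9: u_9=97/120 ∈ [49/61, 58/61) → index 10
j=10: u_10=107/120 ∈ [49/61, 58/61) → index 10
j=11: u_11=39/40 ∈ [58/61, 1) → index 11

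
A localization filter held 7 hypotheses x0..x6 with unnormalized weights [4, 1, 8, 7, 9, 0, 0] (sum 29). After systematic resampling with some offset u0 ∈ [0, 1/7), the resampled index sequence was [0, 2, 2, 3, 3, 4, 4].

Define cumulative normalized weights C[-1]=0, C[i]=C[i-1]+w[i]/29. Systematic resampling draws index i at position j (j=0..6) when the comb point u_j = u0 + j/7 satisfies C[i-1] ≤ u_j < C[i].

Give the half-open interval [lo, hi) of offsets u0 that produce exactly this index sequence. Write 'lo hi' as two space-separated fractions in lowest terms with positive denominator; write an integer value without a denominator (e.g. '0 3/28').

C = [4/29, 5/29, 13/29, 20/29, 1, 1, 1]
j=0 picked index 0: u0 ∈ [0, 4/29)
j=1 picked index 2: u0 ∈ [6/203, 62/203)
j=2 picked index 2: u0 ∈ [-23/203, 33/203)
j=3 picked index 3: u0 ∈ [4/203, 53/203)
j=4 picked index 3: u0 ∈ [-25/203, 24/203)
j=5 picked index 4: u0 ∈ [-5/203, 2/7)
j=6 picked index 4: u0 ∈ [-34/203, 1/7)
intersection: [6/203, 24/203)

6/203 24/203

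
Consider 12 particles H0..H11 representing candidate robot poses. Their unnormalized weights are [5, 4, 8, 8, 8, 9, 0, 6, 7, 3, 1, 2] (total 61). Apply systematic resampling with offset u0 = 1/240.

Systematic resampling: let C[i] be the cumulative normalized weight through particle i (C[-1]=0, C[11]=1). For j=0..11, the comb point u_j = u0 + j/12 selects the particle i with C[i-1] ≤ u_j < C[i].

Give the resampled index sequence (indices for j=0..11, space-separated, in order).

0 1 2 2 3 4 4 5 5 7 8 9

C = [5/61, 9/61, 17/61, 25/61, 33/61, 42/61, 42/61, 48/61, 55/61, 58/61, 59/61, 1]
j=0: u_0=1/240 ∈ [0, 5/61) → index 0
j=1: u_1=7/80 ∈ [5/61, 9/61) → index 1
j=2: u_2=41/240 ∈ [9/61, 17/61) → index 2
j=3: u_3=61/240 ∈ [9/61, 17/61) → index 2
j=4: u_4=27/80 ∈ [17/61, 25/61) → index 3
j=5: u_5=101/240 ∈ [25/61, 33/61) → index 4
j=6: u_6=121/240 ∈ [25/61, 33/61) → index 4
j=7: u_7=47/80 ∈ [33/61, 42/61) → index 5
j=8: u_8=161/240 ∈ [33/61, 42/61) → index 5
j=9: u_9=181/240 ∈ [42/61, 48/61) → index 7
j=10: u_10=67/80 ∈ [48/61, 55/61) → index 8
j=11: u_11=221/240 ∈ [55/61, 58/61) → index 9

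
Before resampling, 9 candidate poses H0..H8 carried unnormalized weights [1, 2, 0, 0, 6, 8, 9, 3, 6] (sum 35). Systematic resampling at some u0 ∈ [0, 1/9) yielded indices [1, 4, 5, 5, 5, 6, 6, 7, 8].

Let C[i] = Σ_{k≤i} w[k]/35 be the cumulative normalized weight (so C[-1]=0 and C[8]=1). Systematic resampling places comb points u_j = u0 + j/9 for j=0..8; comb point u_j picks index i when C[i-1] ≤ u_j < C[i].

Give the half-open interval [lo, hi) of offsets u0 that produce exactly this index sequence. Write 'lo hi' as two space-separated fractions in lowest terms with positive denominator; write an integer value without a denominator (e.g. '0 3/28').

C = [1/35, 3/35, 3/35, 3/35, 9/35, 17/35, 26/35, 29/35, 1]
j=0 picked index 1: u0 ∈ [1/35, 3/35)
j=1 picked index 4: u0 ∈ [-8/315, 46/315)
j=2 picked index 5: u0 ∈ [11/315, 83/315)
j=3 picked index 5: u0 ∈ [-8/105, 16/105)
j=4 picked index 5: u0 ∈ [-59/315, 13/315)
j=5 picked index 6: u0 ∈ [-22/315, 59/315)
j=6 picked index 6: u0 ∈ [-19/105, 8/105)
j=7 picked index 7: u0 ∈ [-11/315, 16/315)
j=8 picked index 8: u0 ∈ [-19/315, 1/9)
intersection: [11/315, 13/315)

11/315 13/315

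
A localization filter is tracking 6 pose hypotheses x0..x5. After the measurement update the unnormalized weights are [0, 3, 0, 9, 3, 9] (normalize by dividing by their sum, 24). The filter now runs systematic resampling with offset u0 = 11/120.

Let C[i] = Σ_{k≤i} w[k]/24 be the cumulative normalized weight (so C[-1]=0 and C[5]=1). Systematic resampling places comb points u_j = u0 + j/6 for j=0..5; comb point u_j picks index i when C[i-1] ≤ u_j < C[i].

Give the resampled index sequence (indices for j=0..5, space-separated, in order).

1 3 3 4 5 5

C = [0, 1/8, 1/8, 1/2, 5/8, 1]
j=0: u_0=11/120 ∈ [0, 1/8) → index 1
j=1: u_1=31/120 ∈ [1/8, 1/2) → index 3
j=2: u_2=17/40 ∈ [1/8, 1/2) → index 3
j=3: u_3=71/120 ∈ [1/2, 5/8) → index 4
j=4: u_4=91/120 ∈ [5/8, 1) → index 5
j=5: u_5=37/40 ∈ [5/8, 1) → index 5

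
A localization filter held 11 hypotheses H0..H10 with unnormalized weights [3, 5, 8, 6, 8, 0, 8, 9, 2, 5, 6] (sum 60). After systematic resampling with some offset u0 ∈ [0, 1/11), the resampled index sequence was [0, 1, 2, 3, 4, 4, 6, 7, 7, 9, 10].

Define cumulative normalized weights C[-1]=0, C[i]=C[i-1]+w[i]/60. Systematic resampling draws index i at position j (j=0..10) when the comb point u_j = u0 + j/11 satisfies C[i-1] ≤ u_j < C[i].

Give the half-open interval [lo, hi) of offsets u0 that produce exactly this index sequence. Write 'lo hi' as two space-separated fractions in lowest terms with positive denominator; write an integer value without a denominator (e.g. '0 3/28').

1/330 7/165

C = [1/20, 2/15, 4/15, 11/30, 1/2, 1/2, 19/30, 47/60, 49/60, 9/10, 1]
j=0 picked index 0: u0 ∈ [0, 1/20)
j=1 picked index 1: u0 ∈ [-9/220, 7/165)
j=2 picked index 2: u0 ∈ [-8/165, 14/165)
j=3 picked index 3: u0 ∈ [-1/165, 31/330)
j=4 picked index 4: u0 ∈ [1/330, 3/22)
j=5 picked index 4: u0 ∈ [-29/330, 1/22)
j=6 picked index 6: u0 ∈ [-1/22, 29/330)
j=7 picked index 7: u0 ∈ [-1/330, 97/660)
j=8 picked index 7: u0 ∈ [-31/330, 37/660)
j=9 picked index 9: u0 ∈ [-1/660, 9/110)
j=10 picked index 10: u0 ∈ [-1/110, 1/11)
intersection: [1/330, 7/165)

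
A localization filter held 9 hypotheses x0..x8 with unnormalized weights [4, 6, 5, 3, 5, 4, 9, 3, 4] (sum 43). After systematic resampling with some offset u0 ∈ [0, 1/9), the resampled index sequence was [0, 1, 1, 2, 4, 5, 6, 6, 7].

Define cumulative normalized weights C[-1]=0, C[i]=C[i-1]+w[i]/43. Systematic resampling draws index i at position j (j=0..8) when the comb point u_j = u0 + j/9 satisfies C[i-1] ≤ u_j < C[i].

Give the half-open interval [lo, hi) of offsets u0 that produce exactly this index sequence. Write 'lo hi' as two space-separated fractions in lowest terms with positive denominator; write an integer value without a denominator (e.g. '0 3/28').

C = [4/43, 10/43, 15/43, 18/43, 23/43, 27/43, 36/43, 39/43, 1]
j=0 picked index 0: u0 ∈ [0, 4/43)
j=1 picked index 1: u0 ∈ [-7/387, 47/387)
j=2 picked index 1: u0 ∈ [-50/387, 4/387)
j=3 picked index 2: u0 ∈ [-13/129, 2/129)
j=4 picked index 4: u0 ∈ [-10/387, 35/387)
j=5 picked index 5: u0 ∈ [-8/387, 28/387)
j=6 picked index 6: u0 ∈ [-5/129, 22/129)
j=7 picked index 6: u0 ∈ [-58/387, 23/387)
j=8 picked index 7: u0 ∈ [-20/387, 7/387)
intersection: [0, 4/387)

0 4/387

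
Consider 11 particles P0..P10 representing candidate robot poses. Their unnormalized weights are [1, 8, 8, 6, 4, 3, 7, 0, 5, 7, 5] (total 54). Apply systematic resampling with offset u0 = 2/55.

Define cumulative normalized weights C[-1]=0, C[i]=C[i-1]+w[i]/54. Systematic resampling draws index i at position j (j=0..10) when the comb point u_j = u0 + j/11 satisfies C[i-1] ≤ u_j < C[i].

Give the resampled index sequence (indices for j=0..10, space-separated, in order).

1 1 2 2 3 4 6 6 8 9 10

C = [1/54, 1/6, 17/54, 23/54, 1/2, 5/9, 37/54, 37/54, 7/9, 49/54, 1]
j=0: u_0=2/55 ∈ [1/54, 1/6) → index 1
j=1: u_1=7/55 ∈ [1/54, 1/6) → index 1
j=2: u_2=12/55 ∈ [1/6, 17/54) → index 2
j=3: u_3=17/55 ∈ [1/6, 17/54) → index 2
j=4: u_4=2/5 ∈ [17/54, 23/54) → index 3
j=5: u_5=27/55 ∈ [23/54, 1/2) → index 4
j=6: u_6=32/55 ∈ [5/9, 37/54) → index 6
j=7: u_7=37/55 ∈ [5/9, 37/54) → index 6
j=8: u_8=42/55 ∈ [37/54, 7/9) → index 8
j=9: u_9=47/55 ∈ [7/9, 49/54) → index 9
j=10: u_10=52/55 ∈ [49/54, 1) → index 10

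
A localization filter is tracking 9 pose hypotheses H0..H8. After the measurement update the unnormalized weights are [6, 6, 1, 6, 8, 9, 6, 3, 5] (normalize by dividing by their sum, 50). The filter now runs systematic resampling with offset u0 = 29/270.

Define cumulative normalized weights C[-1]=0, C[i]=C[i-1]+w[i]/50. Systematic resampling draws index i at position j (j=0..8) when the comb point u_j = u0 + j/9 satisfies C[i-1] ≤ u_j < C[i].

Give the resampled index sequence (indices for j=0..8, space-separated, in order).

C = [3/25, 6/25, 13/50, 19/50, 27/50, 18/25, 21/25, 9/10, 1]
j=0: u_0=29/270 ∈ [0, 3/25) → index 0
j=1: u_1=59/270 ∈ [3/25, 6/25) → index 1
j=2: u_2=89/270 ∈ [13/50, 19/50) → index 3
j=3: u_3=119/270 ∈ [19/50, 27/50) → index 4
j=4: u_4=149/270 ∈ [27/50, 18/25) → index 5
j=5: u_5=179/270 ∈ [27/50, 18/25) → index 5
j=6: u_6=209/270 ∈ [18/25, 21/25) → index 6
j=7: u_7=239/270 ∈ [21/25, 9/10) → index 7
j=8: u_8=269/270 ∈ [9/10, 1) → index 8

0 1 3 4 5 5 6 7 8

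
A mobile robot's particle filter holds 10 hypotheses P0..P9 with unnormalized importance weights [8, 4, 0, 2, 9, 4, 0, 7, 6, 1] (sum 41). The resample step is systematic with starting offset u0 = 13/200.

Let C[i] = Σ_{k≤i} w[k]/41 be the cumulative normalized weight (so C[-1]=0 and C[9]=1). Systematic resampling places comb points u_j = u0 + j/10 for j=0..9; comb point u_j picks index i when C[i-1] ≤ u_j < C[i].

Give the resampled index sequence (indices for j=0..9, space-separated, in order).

C = [8/41, 12/41, 12/41, 14/41, 23/41, 27/41, 27/41, 34/41, 40/41, 1]
j=0: u_0=13/200 ∈ [0, 8/41) → index 0
j=1: u_1=33/200 ∈ [0, 8/41) → index 0
j=2: u_2=53/200 ∈ [8/41, 12/41) → index 1
j=3: u_3=73/200 ∈ [14/41, 23/41) → index 4
j=4: u_4=93/200 ∈ [14/41, 23/41) → index 4
j=5: u_5=113/200 ∈ [23/41, 27/41) → index 5
j=6: u_6=133/200 ∈ [27/41, 34/41) → index 7
j=7: u_7=153/200 ∈ [27/41, 34/41) → index 7
j=8: u_8=173/200 ∈ [34/41, 40/41) → index 8
j=9: u_9=193/200 ∈ [34/41, 40/41) → index 8

0 0 1 4 4 5 7 7 8 8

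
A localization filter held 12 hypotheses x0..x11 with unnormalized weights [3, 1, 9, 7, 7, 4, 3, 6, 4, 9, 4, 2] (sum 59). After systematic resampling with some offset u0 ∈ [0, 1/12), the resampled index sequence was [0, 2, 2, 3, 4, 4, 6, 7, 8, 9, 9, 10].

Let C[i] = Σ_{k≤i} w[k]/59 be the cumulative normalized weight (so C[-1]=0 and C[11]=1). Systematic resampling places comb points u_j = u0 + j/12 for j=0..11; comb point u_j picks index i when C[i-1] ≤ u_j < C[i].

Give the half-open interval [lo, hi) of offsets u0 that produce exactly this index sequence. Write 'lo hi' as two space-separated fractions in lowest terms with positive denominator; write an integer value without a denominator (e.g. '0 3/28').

3/118 29/708

C = [3/59, 4/59, 13/59, 20/59, 27/59, 31/59, 34/59, 40/59, 44/59, 53/59, 57/59, 1]
j=0 picked index 0: u0 ∈ [0, 3/59)
j=1 picked index 2: u0 ∈ [-11/708, 97/708)
j=2 picked index 2: u0 ∈ [-35/354, 19/354)
j=3 picked index 3: u0 ∈ [-7/236, 21/236)
j=4 picked index 4: u0 ∈ [1/177, 22/177)
j=5 picked index 4: u0 ∈ [-55/708, 29/708)
j=6 picked index 6: u0 ∈ [3/118, 9/118)
j=7 picked index 7: u0 ∈ [-5/708, 67/708)
j=8 picked index 8: u0 ∈ [2/177, 14/177)
j=9 picked index 9: u0 ∈ [-1/236, 35/236)
j=10 picked index 9: u0 ∈ [-31/354, 23/354)
j=11 picked index 10: u0 ∈ [-13/708, 35/708)
intersection: [3/118, 29/708)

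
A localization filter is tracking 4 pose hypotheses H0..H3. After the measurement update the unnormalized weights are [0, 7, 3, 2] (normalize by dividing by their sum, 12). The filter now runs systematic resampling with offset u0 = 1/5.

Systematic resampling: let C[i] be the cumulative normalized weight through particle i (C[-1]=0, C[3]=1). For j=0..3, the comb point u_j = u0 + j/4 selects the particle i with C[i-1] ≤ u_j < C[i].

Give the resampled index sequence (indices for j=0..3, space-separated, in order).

C = [0, 7/12, 5/6, 1]
j=0: u_0=1/5 ∈ [0, 7/12) → index 1
j=1: u_1=9/20 ∈ [0, 7/12) → index 1
j=2: u_2=7/10 ∈ [7/12, 5/6) → index 2
j=3: u_3=19/20 ∈ [5/6, 1) → index 3

1 1 2 3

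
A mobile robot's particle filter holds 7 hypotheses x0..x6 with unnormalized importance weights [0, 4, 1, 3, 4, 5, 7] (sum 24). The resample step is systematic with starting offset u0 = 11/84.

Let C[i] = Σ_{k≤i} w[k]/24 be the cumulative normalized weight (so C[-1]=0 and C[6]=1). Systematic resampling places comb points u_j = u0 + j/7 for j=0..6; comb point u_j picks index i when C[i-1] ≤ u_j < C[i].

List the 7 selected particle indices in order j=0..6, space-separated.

1 3 4 5 5 6 6

C = [0, 1/6, 5/24, 1/3, 1/2, 17/24, 1]
j=0: u_0=11/84 ∈ [0, 1/6) → index 1
j=1: u_1=23/84 ∈ [5/24, 1/3) → index 3
j=2: u_2=5/12 ∈ [1/3, 1/2) → index 4
j=3: u_3=47/84 ∈ [1/2, 17/24) → index 5
j=4: u_4=59/84 ∈ [1/2, 17/24) → index 5
j=5: u_5=71/84 ∈ [17/24, 1) → index 6
j=6: u_6=83/84 ∈ [17/24, 1) → index 6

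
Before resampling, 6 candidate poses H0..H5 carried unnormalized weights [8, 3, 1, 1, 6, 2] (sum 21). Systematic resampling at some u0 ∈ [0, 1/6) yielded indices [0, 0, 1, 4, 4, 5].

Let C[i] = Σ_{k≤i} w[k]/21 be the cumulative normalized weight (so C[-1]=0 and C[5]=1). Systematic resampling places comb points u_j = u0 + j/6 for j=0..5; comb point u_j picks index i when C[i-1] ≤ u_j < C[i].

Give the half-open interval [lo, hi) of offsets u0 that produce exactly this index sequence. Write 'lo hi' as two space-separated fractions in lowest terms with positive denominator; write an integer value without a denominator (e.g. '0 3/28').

5/42 1/6

C = [8/21, 11/21, 4/7, 13/21, 19/21, 1]
j=0 picked index 0: u0 ∈ [0, 8/21)
j=1 picked index 0: u0 ∈ [-1/6, 3/14)
j=2 picked index 1: u0 ∈ [1/21, 4/21)
j=3 picked index 4: u0 ∈ [5/42, 17/42)
j=4 picked index 4: u0 ∈ [-1/21, 5/21)
j=5 picked index 5: u0 ∈ [1/14, 1/6)
intersection: [5/42, 1/6)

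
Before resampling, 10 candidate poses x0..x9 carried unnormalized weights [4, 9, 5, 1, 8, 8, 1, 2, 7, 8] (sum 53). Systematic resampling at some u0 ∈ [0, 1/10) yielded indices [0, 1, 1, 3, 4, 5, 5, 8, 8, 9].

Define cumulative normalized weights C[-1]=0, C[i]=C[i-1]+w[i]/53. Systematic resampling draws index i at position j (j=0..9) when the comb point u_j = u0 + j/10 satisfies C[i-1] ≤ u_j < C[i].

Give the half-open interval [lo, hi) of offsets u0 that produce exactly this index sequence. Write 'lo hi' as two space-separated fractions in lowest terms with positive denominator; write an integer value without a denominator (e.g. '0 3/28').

21/530 12/265

C = [4/53, 13/53, 18/53, 19/53, 27/53, 35/53, 36/53, 38/53, 45/53, 1]
j=0 picked index 0: u0 ∈ [0, 4/53)
j=1 picked index 1: u0 ∈ [-13/530, 77/530)
j=2 picked index 1: u0 ∈ [-33/265, 12/265)
j=3 picked index 3: u0 ∈ [21/530, 31/530)
j=4 picked index 4: u0 ∈ [-11/265, 29/265)
j=5 picked index 5: u0 ∈ [1/106, 17/106)
j=6 picked index 5: u0 ∈ [-24/265, 16/265)
j=7 picked index 8: u0 ∈ [9/530, 79/530)
j=8 picked index 8: u0 ∈ [-22/265, 13/265)
j=9 picked index 9: u0 ∈ [-27/530, 1/10)
intersection: [21/530, 12/265)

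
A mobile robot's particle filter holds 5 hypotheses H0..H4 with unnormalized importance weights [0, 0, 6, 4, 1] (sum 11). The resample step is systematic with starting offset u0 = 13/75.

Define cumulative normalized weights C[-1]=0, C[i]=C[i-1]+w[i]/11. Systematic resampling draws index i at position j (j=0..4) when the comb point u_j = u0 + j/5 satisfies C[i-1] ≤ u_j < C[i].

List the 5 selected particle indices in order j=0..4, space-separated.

C = [0, 0, 6/11, 10/11, 1]
j=0: u_0=13/75 ∈ [0, 6/11) → index 2
j=1: u_1=28/75 ∈ [0, 6/11) → index 2
j=2: u_2=43/75 ∈ [6/11, 10/11) → index 3
j=3: u_3=58/75 ∈ [6/11, 10/11) → index 3
j=4: u_4=73/75 ∈ [10/11, 1) → index 4

2 2 3 3 4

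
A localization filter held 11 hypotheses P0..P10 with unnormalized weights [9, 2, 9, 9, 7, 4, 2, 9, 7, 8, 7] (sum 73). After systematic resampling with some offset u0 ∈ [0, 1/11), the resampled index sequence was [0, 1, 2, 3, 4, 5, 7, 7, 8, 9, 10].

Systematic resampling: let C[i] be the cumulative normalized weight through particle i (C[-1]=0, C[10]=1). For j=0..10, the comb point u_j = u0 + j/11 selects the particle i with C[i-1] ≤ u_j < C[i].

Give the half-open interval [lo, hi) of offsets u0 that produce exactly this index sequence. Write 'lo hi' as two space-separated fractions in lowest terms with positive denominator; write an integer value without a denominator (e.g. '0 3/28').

31/803 48/803

C = [9/73, 11/73, 20/73, 29/73, 36/73, 40/73, 42/73, 51/73, 58/73, 66/73, 1]
j=0 picked index 0: u0 ∈ [0, 9/73)
j=1 picked index 1: u0 ∈ [26/803, 48/803)
j=2 picked index 2: u0 ∈ [-25/803, 74/803)
j=3 picked index 3: u0 ∈ [1/803, 100/803)
j=4 picked index 4: u0 ∈ [27/803, 104/803)
j=5 picked index 5: u0 ∈ [31/803, 75/803)
j=6 picked index 7: u0 ∈ [24/803, 123/803)
j=7 picked index 7: u0 ∈ [-49/803, 50/803)
j=8 picked index 8: u0 ∈ [-23/803, 54/803)
j=9 picked index 9: u0 ∈ [-19/803, 69/803)
j=10 picked index 10: u0 ∈ [-4/803, 1/11)
intersection: [31/803, 48/803)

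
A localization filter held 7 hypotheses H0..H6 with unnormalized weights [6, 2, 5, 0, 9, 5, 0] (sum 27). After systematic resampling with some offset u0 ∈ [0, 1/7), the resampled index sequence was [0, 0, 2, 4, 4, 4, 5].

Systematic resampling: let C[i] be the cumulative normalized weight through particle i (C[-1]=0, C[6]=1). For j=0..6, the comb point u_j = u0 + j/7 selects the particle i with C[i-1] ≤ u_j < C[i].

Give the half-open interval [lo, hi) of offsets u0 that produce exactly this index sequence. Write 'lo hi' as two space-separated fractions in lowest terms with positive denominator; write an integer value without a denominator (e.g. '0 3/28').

10/189 5/63

C = [2/9, 8/27, 13/27, 13/27, 22/27, 1, 1]
j=0 picked index 0: u0 ∈ [0, 2/9)
j=1 picked index 0: u0 ∈ [-1/7, 5/63)
j=2 picked index 2: u0 ∈ [2/189, 37/189)
j=3 picked index 4: u0 ∈ [10/189, 73/189)
j=4 picked index 4: u0 ∈ [-17/189, 46/189)
j=5 picked index 4: u0 ∈ [-44/189, 19/189)
j=6 picked index 5: u0 ∈ [-8/189, 1/7)
intersection: [10/189, 5/63)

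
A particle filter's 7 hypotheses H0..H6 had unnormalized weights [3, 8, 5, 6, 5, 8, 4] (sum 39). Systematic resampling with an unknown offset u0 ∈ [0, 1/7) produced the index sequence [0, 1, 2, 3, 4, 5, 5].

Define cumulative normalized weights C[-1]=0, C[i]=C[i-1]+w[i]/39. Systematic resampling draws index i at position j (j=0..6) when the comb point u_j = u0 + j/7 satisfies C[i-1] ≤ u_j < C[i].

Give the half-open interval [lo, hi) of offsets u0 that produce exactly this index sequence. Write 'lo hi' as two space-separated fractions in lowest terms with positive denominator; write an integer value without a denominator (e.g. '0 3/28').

0 11/273

C = [1/13, 11/39, 16/39, 22/39, 9/13, 35/39, 1]
j=0 picked index 0: u0 ∈ [0, 1/13)
j=1 picked index 1: u0 ∈ [-6/91, 38/273)
j=2 picked index 2: u0 ∈ [-1/273, 34/273)
j=3 picked index 3: u0 ∈ [-5/273, 37/273)
j=4 picked index 4: u0 ∈ [-2/273, 11/91)
j=5 picked index 5: u0 ∈ [-2/91, 50/273)
j=6 picked index 5: u0 ∈ [-15/91, 11/273)
intersection: [0, 11/273)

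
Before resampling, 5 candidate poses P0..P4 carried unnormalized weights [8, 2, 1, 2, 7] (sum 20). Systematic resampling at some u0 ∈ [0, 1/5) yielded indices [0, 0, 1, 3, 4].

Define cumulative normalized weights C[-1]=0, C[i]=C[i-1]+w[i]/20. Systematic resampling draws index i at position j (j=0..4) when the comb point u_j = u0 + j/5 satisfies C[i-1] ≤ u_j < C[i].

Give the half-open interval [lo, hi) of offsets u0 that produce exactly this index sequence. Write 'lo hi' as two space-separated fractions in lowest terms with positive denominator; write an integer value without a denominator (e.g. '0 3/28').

0 1/20

C = [2/5, 1/2, 11/20, 13/20, 1]
j=0 picked index 0: u0 ∈ [0, 2/5)
j=1 picked index 0: u0 ∈ [-1/5, 1/5)
j=2 picked index 1: u0 ∈ [0, 1/10)
j=3 picked index 3: u0 ∈ [-1/20, 1/20)
j=4 picked index 4: u0 ∈ [-3/20, 1/5)
intersection: [0, 1/20)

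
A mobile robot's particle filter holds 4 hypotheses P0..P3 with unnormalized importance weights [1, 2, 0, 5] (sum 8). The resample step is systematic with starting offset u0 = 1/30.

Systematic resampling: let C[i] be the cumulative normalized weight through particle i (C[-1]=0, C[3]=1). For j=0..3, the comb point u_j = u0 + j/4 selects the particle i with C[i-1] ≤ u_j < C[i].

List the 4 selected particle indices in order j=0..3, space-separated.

0 1 3 3

C = [1/8, 3/8, 3/8, 1]
j=0: u_0=1/30 ∈ [0, 1/8) → index 0
j=1: u_1=17/60 ∈ [1/8, 3/8) → index 1
j=2: u_2=8/15 ∈ [3/8, 1) → index 3
j=3: u_3=47/60 ∈ [3/8, 1) → index 3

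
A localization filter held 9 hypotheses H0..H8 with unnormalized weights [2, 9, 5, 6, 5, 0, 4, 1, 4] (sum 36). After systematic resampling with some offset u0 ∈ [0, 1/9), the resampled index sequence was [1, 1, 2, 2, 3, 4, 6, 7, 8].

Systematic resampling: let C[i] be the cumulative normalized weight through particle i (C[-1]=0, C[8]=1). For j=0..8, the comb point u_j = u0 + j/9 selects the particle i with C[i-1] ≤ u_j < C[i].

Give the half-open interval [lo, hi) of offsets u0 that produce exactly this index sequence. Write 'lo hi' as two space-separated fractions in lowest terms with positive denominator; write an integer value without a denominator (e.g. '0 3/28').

1/12 1/9

C = [1/18, 11/36, 4/9, 11/18, 3/4, 3/4, 31/36, 8/9, 1]
j=0 picked index 1: u0 ∈ [1/18, 11/36)
j=1 picked index 1: u0 ∈ [-1/18, 7/36)
j=2 picked index 2: u0 ∈ [1/12, 2/9)
j=3 picked index 2: u0 ∈ [-1/36, 1/9)
j=4 picked index 3: u0 ∈ [0, 1/6)
j=5 picked index 4: u0 ∈ [1/18, 7/36)
j=6 picked index 6: u0 ∈ [1/12, 7/36)
j=7 picked index 7: u0 ∈ [1/12, 1/9)
j=8 picked index 8: u0 ∈ [0, 1/9)
intersection: [1/12, 1/9)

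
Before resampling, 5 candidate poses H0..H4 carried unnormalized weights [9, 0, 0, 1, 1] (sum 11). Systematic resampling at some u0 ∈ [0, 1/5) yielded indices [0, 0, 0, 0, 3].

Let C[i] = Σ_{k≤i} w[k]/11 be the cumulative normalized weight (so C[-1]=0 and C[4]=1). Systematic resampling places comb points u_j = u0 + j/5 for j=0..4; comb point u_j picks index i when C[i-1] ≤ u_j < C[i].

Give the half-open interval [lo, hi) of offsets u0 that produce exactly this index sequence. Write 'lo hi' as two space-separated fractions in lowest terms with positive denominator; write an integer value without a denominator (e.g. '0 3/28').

C = [9/11, 9/11, 9/11, 10/11, 1]
j=0 picked index 0: u0 ∈ [0, 9/11)
j=1 picked index 0: u0 ∈ [-1/5, 34/55)
j=2 picked index 0: u0 ∈ [-2/5, 23/55)
j=3 picked index 0: u0 ∈ [-3/5, 12/55)
j=4 picked index 3: u0 ∈ [1/55, 6/55)
intersection: [1/55, 6/55)

1/55 6/55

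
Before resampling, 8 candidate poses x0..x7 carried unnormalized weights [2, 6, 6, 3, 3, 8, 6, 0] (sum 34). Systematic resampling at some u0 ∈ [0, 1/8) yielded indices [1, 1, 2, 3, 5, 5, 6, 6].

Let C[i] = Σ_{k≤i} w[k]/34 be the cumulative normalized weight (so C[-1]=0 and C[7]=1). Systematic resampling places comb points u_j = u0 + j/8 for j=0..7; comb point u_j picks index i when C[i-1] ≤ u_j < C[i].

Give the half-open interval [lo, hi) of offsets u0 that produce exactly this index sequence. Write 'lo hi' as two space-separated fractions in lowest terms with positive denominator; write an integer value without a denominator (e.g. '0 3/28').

C = [1/17, 4/17, 7/17, 1/2, 10/17, 14/17, 1, 1]
j=0 picked index 1: u0 ∈ [1/17, 4/17)
j=1 picked index 1: u0 ∈ [-9/136, 15/136)
j=2 picked index 2: u0 ∈ [-1/68, 11/68)
j=3 picked index 3: u0 ∈ [5/136, 1/8)
j=4 picked index 5: u0 ∈ [3/34, 11/34)
j=5 picked index 5: u0 ∈ [-5/136, 27/136)
j=6 picked index 6: u0 ∈ [5/68, 1/4)
j=7 picked index 6: u0 ∈ [-7/136, 1/8)
intersection: [3/34, 15/136)

3/34 15/136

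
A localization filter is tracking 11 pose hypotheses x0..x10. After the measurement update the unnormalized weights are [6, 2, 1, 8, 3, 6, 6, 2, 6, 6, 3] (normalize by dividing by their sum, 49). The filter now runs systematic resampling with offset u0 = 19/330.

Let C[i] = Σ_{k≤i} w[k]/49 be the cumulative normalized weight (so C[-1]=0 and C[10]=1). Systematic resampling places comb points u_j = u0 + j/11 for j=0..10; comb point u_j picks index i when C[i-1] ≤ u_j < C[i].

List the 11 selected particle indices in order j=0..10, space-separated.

C = [6/49, 8/49, 9/49, 17/49, 20/49, 26/49, 32/49, 34/49, 40/49, 46/49, 1]
j=0: u_0=19/330 ∈ [0, 6/49) → index 0
j=1: u_1=49/330 ∈ [6/49, 8/49) → index 1
j=2: u_2=79/330 ∈ [9/49, 17/49) → index 3
j=3: u_3=109/330 ∈ [9/49, 17/49) → index 3
j=4: u_4=139/330 ∈ [20/49, 26/49) → index 5
j=5: u_5=169/330 ∈ [20/49, 26/49) → index 5
j=6: u_6=199/330 ∈ [26/49, 32/49) → index 6
j=7: u_7=229/330 ∈ [34/49, 40/49) → index 8
j=8: u_8=259/330 ∈ [34/49, 40/49) → index 8
j=9: u_9=289/330 ∈ [40/49, 46/49) → index 9
j=10: u_10=29/30 ∈ [46/49, 1) → index 10

0 1 3 3 5 5 6 8 8 9 10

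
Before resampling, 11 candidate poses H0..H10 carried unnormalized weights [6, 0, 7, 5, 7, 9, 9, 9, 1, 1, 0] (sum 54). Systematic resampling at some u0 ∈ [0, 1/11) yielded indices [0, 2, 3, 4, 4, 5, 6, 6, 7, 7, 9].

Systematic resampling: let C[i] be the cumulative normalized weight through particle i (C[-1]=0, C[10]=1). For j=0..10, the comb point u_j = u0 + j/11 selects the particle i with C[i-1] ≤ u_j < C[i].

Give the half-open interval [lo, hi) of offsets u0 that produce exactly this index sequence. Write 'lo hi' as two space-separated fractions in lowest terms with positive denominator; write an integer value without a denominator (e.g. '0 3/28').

25/297 1/11

C = [1/9, 1/9, 13/54, 1/3, 25/54, 17/27, 43/54, 26/27, 53/54, 1, 1]
j=0 picked index 0: u0 ∈ [0, 1/9)
j=1 picked index 2: u0 ∈ [2/99, 89/594)
j=2 picked index 3: u0 ∈ [35/594, 5/33)
j=3 picked index 4: u0 ∈ [2/33, 113/594)
j=4 picked index 4: u0 ∈ [-1/33, 59/594)
j=5 picked index 5: u0 ∈ [5/594, 52/297)
j=6 picked index 6: u0 ∈ [25/297, 149/594)
j=7 picked index 6: u0 ∈ [-2/297, 95/594)
j=8 picked index 7: u0 ∈ [41/594, 70/297)
j=9 picked index 7: u0 ∈ [-13/594, 43/297)
j=10 picked index 9: u0 ∈ [43/594, 1/11)
intersection: [25/297, 1/11)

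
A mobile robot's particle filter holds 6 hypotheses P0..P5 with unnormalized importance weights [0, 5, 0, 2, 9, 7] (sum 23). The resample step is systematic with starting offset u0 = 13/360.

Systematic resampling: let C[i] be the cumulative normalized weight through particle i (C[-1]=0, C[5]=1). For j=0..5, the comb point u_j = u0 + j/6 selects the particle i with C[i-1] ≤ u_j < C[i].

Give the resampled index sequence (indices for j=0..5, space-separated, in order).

C = [0, 5/23, 5/23, 7/23, 16/23, 1]
j=0: u_0=13/360 ∈ [0, 5/23) → index 1
j=1: u_1=73/360 ∈ [0, 5/23) → index 1
j=2: u_2=133/360 ∈ [7/23, 16/23) → index 4
j=3: u_3=193/360 ∈ [7/23, 16/23) → index 4
j=4: u_4=253/360 ∈ [16/23, 1) → index 5
j=5: u_5=313/360 ∈ [16/23, 1) → index 5

1 1 4 4 5 5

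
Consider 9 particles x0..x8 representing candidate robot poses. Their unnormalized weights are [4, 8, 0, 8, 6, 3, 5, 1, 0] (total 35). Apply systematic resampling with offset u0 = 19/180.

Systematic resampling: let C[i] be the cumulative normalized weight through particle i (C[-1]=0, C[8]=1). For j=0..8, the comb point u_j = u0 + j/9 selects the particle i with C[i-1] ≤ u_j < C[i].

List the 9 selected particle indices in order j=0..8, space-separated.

C = [4/35, 12/35, 12/35, 4/7, 26/35, 29/35, 34/35, 1, 1]
j=0: u_0=19/180 ∈ [0, 4/35) → index 0
j=1: u_1=13/60 ∈ [4/35, 12/35) → index 1
j=2: u_2=59/180 ∈ [4/35, 12/35) → index 1
j=3: u_3=79/180 ∈ [12/35, 4/7) → index 3
j=4: u_4=11/20 ∈ [12/35, 4/7) → index 3
j=5: u_5=119/180 ∈ [4/7, 26/35) → index 4
j=6: u_6=139/180 ∈ [26/35, 29/35) → index 5
j=7: u_7=53/60 ∈ [29/35, 34/35) → index 6
j=8: u_8=179/180 ∈ [34/35, 1) → index 7

0 1 1 3 3 4 5 6 7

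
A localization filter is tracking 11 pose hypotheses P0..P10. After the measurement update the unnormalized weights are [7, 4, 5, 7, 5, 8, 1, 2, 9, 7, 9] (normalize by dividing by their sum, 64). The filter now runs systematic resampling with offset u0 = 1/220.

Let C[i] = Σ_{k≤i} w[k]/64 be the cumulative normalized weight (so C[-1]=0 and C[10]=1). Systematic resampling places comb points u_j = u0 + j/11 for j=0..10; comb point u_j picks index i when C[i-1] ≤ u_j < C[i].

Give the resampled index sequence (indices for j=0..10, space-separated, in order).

0 0 2 3 4 5 5 8 8 9 10

C = [7/64, 11/64, 1/4, 23/64, 7/16, 9/16, 37/64, 39/64, 3/4, 55/64, 1]
j=0: u_0=1/220 ∈ [0, 7/64) → index 0
j=1: u_1=21/220 ∈ [0, 7/64) → index 0
j=2: u_2=41/220 ∈ [11/64, 1/4) → index 2
j=3: u_3=61/220 ∈ [1/4, 23/64) → index 3
j=4: u_4=81/220 ∈ [23/64, 7/16) → index 4
j=5: u_5=101/220 ∈ [7/16, 9/16) → index 5
j=6: u_6=11/20 ∈ [7/16, 9/16) → index 5
j=7: u_7=141/220 ∈ [39/64, 3/4) → index 8
j=8: u_8=161/220 ∈ [39/64, 3/4) → index 8
j=9: u_9=181/220 ∈ [3/4, 55/64) → index 9
j=10: u_10=201/220 ∈ [55/64, 1) → index 10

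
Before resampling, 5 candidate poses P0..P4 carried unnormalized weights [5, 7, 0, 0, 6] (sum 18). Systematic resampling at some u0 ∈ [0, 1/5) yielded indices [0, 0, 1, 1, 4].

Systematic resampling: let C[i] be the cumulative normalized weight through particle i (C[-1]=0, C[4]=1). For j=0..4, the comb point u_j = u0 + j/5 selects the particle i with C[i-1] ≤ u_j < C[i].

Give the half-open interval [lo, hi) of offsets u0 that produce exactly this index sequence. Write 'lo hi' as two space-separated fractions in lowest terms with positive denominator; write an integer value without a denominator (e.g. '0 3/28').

C = [5/18, 2/3, 2/3, 2/3, 1]
j=0 picked index 0: u0 ∈ [0, 5/18)
j=1 picked index 0: u0 ∈ [-1/5, 7/90)
j=2 picked index 1: u0 ∈ [-11/90, 4/15)
j=3 picked index 1: u0 ∈ [-29/90, 1/15)
j=4 picked index 4: u0 ∈ [-2/15, 1/5)
intersection: [0, 1/15)

0 1/15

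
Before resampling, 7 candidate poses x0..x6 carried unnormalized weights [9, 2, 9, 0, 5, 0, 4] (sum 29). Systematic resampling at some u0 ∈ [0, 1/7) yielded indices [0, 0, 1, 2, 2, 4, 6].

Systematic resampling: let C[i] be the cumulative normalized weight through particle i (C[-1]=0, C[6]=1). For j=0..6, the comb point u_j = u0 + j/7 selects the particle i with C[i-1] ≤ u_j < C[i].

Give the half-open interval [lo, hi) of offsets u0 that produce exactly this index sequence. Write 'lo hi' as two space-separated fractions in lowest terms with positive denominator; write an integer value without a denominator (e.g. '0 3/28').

5/203 19/203

C = [9/29, 11/29, 20/29, 20/29, 25/29, 25/29, 1]
j=0 picked index 0: u0 ∈ [0, 9/29)
j=1 picked index 0: u0 ∈ [-1/7, 34/203)
j=2 picked index 1: u0 ∈ [5/203, 19/203)
j=3 picked index 2: u0 ∈ [-10/203, 53/203)
j=4 picked index 2: u0 ∈ [-39/203, 24/203)
j=5 picked index 4: u0 ∈ [-5/203, 30/203)
j=6 picked index 6: u0 ∈ [1/203, 1/7)
intersection: [5/203, 19/203)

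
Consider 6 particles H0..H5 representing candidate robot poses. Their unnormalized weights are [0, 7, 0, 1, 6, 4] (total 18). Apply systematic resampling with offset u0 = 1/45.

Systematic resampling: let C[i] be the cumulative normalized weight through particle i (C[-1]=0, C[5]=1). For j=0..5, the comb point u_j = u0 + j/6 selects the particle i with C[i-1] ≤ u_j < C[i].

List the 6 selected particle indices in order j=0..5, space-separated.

1 1 1 4 4 5

C = [0, 7/18, 7/18, 4/9, 7/9, 1]
j=0: u_0=1/45 ∈ [0, 7/18) → index 1
j=1: u_1=17/90 ∈ [0, 7/18) → index 1
j=2: u_2=16/45 ∈ [0, 7/18) → index 1
j=3: u_3=47/90 ∈ [4/9, 7/9) → index 4
j=4: u_4=31/45 ∈ [4/9, 7/9) → index 4
j=5: u_5=77/90 ∈ [7/9, 1) → index 5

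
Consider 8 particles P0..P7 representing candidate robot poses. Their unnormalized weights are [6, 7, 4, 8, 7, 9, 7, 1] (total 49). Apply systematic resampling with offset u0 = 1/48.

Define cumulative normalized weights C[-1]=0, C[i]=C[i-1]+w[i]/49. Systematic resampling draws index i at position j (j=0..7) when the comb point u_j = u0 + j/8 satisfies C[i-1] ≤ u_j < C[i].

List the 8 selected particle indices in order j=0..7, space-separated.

0 1 2 3 4 4 5 6

C = [6/49, 13/49, 17/49, 25/49, 32/49, 41/49, 48/49, 1]
j=0: u_0=1/48 ∈ [0, 6/49) → index 0
j=1: u_1=7/48 ∈ [6/49, 13/49) → index 1
j=2: u_2=13/48 ∈ [13/49, 17/49) → index 2
j=3: u_3=19/48 ∈ [17/49, 25/49) → index 3
j=4: u_4=25/48 ∈ [25/49, 32/49) → index 4
j=5: u_5=31/48 ∈ [25/49, 32/49) → index 4
j=6: u_6=37/48 ∈ [32/49, 41/49) → index 5
j=7: u_7=43/48 ∈ [41/49, 48/49) → index 6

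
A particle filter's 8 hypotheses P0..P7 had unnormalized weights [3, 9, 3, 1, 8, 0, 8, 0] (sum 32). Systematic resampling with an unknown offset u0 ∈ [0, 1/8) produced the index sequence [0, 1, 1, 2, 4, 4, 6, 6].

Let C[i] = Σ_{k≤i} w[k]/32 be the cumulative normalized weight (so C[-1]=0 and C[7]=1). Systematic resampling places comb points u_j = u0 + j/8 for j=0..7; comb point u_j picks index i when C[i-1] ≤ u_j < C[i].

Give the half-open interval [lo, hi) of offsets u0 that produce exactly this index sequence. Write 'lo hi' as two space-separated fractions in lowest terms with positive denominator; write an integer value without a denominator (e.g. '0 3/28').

0 3/32

C = [3/32, 3/8, 15/32, 1/2, 3/4, 3/4, 1, 1]
j=0 picked index 0: u0 ∈ [0, 3/32)
j=1 picked index 1: u0 ∈ [-1/32, 1/4)
j=2 picked index 1: u0 ∈ [-5/32, 1/8)
j=3 picked index 2: u0 ∈ [0, 3/32)
j=4 picked index 4: u0 ∈ [0, 1/4)
j=5 picked index 4: u0 ∈ [-1/8, 1/8)
j=6 picked index 6: u0 ∈ [0, 1/4)
j=7 picked index 6: u0 ∈ [-1/8, 1/8)
intersection: [0, 3/32)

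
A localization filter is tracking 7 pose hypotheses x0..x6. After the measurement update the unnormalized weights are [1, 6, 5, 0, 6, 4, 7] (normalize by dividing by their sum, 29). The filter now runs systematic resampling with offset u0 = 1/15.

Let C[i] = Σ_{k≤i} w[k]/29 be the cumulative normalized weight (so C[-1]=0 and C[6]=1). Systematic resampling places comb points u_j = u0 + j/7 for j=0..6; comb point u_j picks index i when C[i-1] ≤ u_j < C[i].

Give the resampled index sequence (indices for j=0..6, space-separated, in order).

1 1 2 4 5 6 6

C = [1/29, 7/29, 12/29, 12/29, 18/29, 22/29, 1]
j=0: u_0=1/15 ∈ [1/29, 7/29) → index 1
j=1: u_1=22/105 ∈ [1/29, 7/29) → index 1
j=2: u_2=37/105 ∈ [7/29, 12/29) → index 2
j=3: u_3=52/105 ∈ [12/29, 18/29) → index 4
j=4: u_4=67/105 ∈ [18/29, 22/29) → index 5
j=5: u_5=82/105 ∈ [22/29, 1) → index 6
j=6: u_6=97/105 ∈ [22/29, 1) → index 6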